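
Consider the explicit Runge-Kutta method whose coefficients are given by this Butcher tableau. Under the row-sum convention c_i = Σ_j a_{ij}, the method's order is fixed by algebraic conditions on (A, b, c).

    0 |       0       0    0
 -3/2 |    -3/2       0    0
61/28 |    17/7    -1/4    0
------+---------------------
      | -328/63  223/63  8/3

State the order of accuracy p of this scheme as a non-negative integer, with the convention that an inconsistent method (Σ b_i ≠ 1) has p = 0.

b = (-328/63, 223/63, 8/3)
c = (0, -3/2, 61/28)
Ac = (0, 0, 3/8)
Σ b_i: (-328/63)·1 + 223/63·1 + 8/3·1 = 1 ✓
b·c: 223/63·(-3/2) + 8/3·61/28 = 1/2 ✓
b·c²: 223/63·9/4 + 8/3·3721/784 = 12125/588 ≠ 1/3 ⇒ order 2.
b·Ac: 8/3·3/8 = 1 ≠ 1/6

2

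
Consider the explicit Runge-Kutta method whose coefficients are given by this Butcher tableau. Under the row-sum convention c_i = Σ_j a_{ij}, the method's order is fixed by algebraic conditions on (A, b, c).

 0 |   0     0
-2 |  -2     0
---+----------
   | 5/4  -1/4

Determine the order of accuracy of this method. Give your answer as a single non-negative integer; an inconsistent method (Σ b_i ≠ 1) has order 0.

2

b = (5/4, -1/4)
c = (0, -2)
Σ b_i: 5/4·1 + (-1/4)·1 = 1 ✓
b·c: (-1/4)·(-2) = 1/2 ✓; 2 stages ⇒ order 2.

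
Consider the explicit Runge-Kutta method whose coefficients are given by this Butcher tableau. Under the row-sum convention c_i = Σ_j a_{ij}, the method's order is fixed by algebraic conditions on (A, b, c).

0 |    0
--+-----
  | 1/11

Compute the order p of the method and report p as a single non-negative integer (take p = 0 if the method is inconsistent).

b = (1/11)
c = (0)
Σ b_i: 1/11·1 = 1/11 ≠ 1 ⇒ order 0.

0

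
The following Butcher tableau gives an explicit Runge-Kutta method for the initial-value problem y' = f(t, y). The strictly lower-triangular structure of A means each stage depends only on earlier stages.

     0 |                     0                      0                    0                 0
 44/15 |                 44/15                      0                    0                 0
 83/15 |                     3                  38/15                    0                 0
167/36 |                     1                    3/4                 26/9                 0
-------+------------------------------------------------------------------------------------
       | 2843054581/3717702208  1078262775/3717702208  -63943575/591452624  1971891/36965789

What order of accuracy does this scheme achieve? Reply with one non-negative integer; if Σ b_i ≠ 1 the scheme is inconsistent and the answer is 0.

3

b = (2843054581/3717702208, 1078262775/3717702208, -63943575/591452624, 1971891/36965789)
c = (0, 44/15, 83/15, 167/36)
Ac = (0, 0, 1672/225, 491/27)
Σ b_i: 2843054581/3717702208·1 + 1078262775/3717702208·1 + (-63943575/591452624)·1 + 1971891/36965789·1 = 1 ✓
b·c: 1078262775/3717702208·44/15 + (-63943575/591452624)·83/15 + 1971891/36965789·167/36 = 1/2 ✓
b·c²: 1078262775/3717702208·1936/225 + (-63943575/591452624)·6889/225 + 1971891/36965789·27889/1296 = 1/3 ✓
b·Ac: (-63943575/591452624)·1672/225 + 1971891/36965789·491/27 = 1/6 ✓
b·c³: 1078262775/3717702208·85184/3375 + (-63943575/591452624)·571787/3375 + 1971891/36965789·4657463/46656 = -258739367183/45626345280 ≠ 1/4 ⇒ order 3.
b·(c∘Ac): (-63943575/591452624)·138776/3375 + 1971891/36965789·81997/972 = 51855613/950548860 ≠ 1/8
b·Ac²: (-63943575/591452624)·73568/3375 + 1971891/36965789·192182/2025 = 22506046828/8317302525 ≠ 1/12
b·A²c: 1971891/36965789·43472/2025 = 3174890576/2772434175 ≠ 1/24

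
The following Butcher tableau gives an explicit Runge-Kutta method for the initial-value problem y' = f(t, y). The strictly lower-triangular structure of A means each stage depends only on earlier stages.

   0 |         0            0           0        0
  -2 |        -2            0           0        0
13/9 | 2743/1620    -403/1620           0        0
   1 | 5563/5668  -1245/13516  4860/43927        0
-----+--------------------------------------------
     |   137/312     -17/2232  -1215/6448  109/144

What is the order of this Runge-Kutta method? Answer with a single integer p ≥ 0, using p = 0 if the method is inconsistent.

4

b = (137/312, -17/2232, -1215/6448, 109/144)
c = (0, -2, 13/9, 1)
Ac = (0, 0, 403/810, 75/218)
Σ b_i: 137/312·1 + (-17/2232)·1 + (-1215/6448)·1 + 109/144·1 = 1 ✓
b·c: (-17/2232)·(-2) + (-1215/6448)·13/9 + 109/144·1 = 1/2 ✓
b·c²: (-17/2232)·4 + (-1215/6448)·169/81 + 109/144·1 = 1/3 ✓
b·Ac: (-1215/6448)·403/810 + 109/144·75/218 = 1/6 ✓
b·c³: (-17/2232)·(-8) + (-1215/6448)·2197/729 + 109/144·1 = 1/4 ✓
b·(c∘Ac): (-1215/6448)·5239/7290 + 109/144·75/218 = 1/8 ✓
b·Ac²: (-1215/6448)·(-403/405) + 109/144·(-15/109) = 1/12 ✓
b·A²c: 109/144·6/109 = 1/24 ✓; 4 stages ⇒ order 4.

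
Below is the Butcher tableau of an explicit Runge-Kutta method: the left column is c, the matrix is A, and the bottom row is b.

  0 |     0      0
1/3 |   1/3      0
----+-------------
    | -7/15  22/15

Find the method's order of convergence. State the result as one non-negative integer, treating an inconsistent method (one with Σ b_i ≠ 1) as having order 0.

1

b = (-7/15, 22/15)
c = (0, 1/3)
Σ b_i: (-7/15)·1 + 22/15·1 = 1 ✓
b·c: 22/15·1/3 = 22/45 ≠ 1/2 ⇒ order 1.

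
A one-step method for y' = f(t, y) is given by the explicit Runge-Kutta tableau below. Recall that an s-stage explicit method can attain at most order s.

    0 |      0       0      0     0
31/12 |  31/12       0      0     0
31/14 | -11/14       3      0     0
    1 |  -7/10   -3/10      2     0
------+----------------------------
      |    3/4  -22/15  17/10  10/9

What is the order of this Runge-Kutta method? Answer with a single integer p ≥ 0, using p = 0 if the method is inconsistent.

b = (3/4, -22/15, 17/10, 10/9)
c = (0, 31/12, 31/14, 1)
Ac = (0, 0, 31/4, 1023/280)
Σ b_i: 3/4·1 + (-22/15)·1 + 17/10·1 + 10/9·1 = 377/180 ≠ 1 ⇒ order 0.

0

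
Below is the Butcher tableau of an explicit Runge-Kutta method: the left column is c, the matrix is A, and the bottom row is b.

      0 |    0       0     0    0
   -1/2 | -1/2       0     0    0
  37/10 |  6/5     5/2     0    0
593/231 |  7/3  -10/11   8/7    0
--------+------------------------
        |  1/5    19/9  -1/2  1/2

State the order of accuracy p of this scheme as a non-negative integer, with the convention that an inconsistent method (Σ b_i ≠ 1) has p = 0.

b = (1/5, 19/9, -1/2, 1/2)
c = (0, -1/2, 37/10, 593/231)
Ac = (0, 0, -5/4, 1803/385)
Σ b_i: 1/5·1 + 19/9·1 + (-1/2)·1 + 1/2·1 = 104/45 ≠ 1 ⇒ order 0.

0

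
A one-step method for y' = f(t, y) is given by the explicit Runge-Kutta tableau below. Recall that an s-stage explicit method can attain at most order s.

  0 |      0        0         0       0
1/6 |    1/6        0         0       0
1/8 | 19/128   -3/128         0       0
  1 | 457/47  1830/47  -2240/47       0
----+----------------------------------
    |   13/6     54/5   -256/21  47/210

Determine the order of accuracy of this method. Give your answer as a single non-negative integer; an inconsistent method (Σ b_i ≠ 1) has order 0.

4

b = (13/6, 54/5, -256/21, 47/210)
c = (0, 1/6, 1/8, 1)
Ac = (0, 0, -1/256, 25/47)
Σ b_i: 13/6·1 + 54/5·1 + (-256/21)·1 + 47/210·1 = 1 ✓
b·c: 54/5·1/6 + (-256/21)·1/8 + 47/210·1 = 1/2 ✓
b·c²: 54/5·1/36 + (-256/21)·1/64 + 47/210·1 = 1/3 ✓
b·Ac: (-256/21)·(-1/256) + 47/210·25/47 = 1/6 ✓
b·c³: 54/5·1/216 + (-256/21)·1/512 + 47/210·1 = 1/4 ✓
b·(c∘Ac): (-256/21)·(-1/2048) + 47/210·25/47 = 1/8 ✓
b·Ac²: (-256/21)·(-1/1536) + 47/210·95/282 = 1/12 ✓
b·A²c: 47/210·35/188 = 1/24 ✓; 4 stages ⇒ order 4.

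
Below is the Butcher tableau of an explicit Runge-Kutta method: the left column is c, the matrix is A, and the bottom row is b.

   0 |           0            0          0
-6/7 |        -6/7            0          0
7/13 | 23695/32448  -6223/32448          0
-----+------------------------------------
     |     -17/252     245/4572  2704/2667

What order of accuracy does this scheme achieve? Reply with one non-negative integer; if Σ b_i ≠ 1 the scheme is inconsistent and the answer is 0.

b = (-17/252, 245/4572, 2704/2667)
c = (0, -6/7, 7/13)
Ac = (0, 0, 889/5408)
Σ b_i: (-17/252)·1 + 245/4572·1 + 2704/2667·1 = 1 ✓
b·c: 245/4572·(-6/7) + 2704/2667·7/13 = 1/2 ✓
b·c²: 245/4572·36/49 + 2704/2667·49/169 = 1/3 ✓
b·Ac: 2704/2667·889/5408 = 1/6 ✓; 3 stages ⇒ order 3.

3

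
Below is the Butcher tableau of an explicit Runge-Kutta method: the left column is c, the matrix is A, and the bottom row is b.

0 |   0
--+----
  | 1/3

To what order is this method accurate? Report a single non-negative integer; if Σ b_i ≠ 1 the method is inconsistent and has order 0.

b = (1/3)
c = (0)
Σ b_i: 1/3·1 = 1/3 ≠ 1 ⇒ order 0.

0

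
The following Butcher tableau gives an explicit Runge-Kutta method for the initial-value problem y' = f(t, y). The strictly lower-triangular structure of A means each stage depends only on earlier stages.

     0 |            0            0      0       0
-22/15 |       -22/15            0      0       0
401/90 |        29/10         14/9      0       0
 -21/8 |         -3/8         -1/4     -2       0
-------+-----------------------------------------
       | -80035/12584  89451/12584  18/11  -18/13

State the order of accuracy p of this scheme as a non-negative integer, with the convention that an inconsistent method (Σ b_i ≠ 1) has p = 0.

2

b = (-80035/12584, 89451/12584, 18/11, -18/13)
c = (0, -22/15, 401/90, -21/8)
Ac = (0, 0, -308/135, -769/90)
Σ b_i: (-80035/12584)·1 + 89451/12584·1 + 18/11·1 + (-18/13)·1 = 1 ✓
b·c: 89451/12584·(-22/15) + 18/11·401/90 + (-18/13)·(-21/8) = 1/2 ✓
b·c²: 89451/12584·484/225 + 18/11·160801/8100 + (-18/13)·441/64 = 39366709/1029600 ≠ 1/3 ⇒ order 2.
b·Ac: 18/11·(-308/135) + (-18/13)·(-769/90) = 1579/195 ≠ 1/6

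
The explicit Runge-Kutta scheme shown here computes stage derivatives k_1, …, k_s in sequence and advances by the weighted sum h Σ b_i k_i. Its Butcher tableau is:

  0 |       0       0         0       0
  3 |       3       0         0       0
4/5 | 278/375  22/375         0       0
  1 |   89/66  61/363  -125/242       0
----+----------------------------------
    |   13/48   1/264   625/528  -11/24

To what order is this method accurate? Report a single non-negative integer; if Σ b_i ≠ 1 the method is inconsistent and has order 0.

4

b = (13/48, 1/264, 625/528, -11/24)
c = (0, 3, 4/5, 1)
Ac = (0, 0, 22/125, 1/11)
Σ b_i: 13/48·1 + 1/264·1 + 625/528·1 + (-11/24)·1 = 1 ✓
b·c: 1/264·3 + 625/528·4/5 + (-11/24)·1 = 1/2 ✓
b·c²: 1/264·9 + 625/528·16/25 + (-11/24)·1 = 1/3 ✓
b·Ac: 625/528·22/125 + (-11/24)·1/11 = 1/6 ✓
b·c³: 1/264·27 + 625/528·64/125 + (-11/24)·1 = 1/4 ✓
b·(c∘Ac): 625/528·88/625 + (-11/24)·1/11 = 1/8 ✓
b·Ac²: 625/528·66/125 + (-11/24)·13/11 = 1/12 ✓
b·A²c: (-11/24)·(-1/11) = 1/24 ✓; 4 stages ⇒ order 4.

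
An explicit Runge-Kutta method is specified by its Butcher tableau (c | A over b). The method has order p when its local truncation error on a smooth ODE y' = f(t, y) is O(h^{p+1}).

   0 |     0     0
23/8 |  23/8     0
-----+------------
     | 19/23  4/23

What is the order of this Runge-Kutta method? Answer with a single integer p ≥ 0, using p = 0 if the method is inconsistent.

b = (19/23, 4/23)
c = (0, 23/8)
Σ b_i: 19/23·1 + 4/23·1 = 1 ✓
b·c: 4/23·23/8 = 1/2 ✓; 2 stages ⇒ order 2.

2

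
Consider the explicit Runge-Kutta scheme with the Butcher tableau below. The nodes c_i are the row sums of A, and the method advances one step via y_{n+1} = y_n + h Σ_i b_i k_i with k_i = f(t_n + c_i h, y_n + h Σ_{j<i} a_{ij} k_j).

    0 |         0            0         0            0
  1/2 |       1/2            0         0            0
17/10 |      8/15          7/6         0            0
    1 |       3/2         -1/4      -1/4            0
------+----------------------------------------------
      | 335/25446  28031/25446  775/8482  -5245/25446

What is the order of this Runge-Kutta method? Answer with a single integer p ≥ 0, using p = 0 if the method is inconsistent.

b = (335/25446, 28031/25446, 775/8482, -5245/25446)
c = (0, 1/2, 17/10, 1)
Ac = (0, 0, 7/12, -11/20)
Σ b_i: 335/25446·1 + 28031/25446·1 + 775/8482·1 + (-5245/25446)·1 = 1 ✓
b·c: 28031/25446·1/2 + 775/8482·17/10 + (-5245/25446)·1 = 1/2 ✓
b·c²: 28031/25446·1/4 + 775/8482·289/100 + (-5245/25446)·1 = 1/3 ✓
b·Ac: 775/8482·7/12 + (-5245/25446)·(-11/20) = 1/6 ✓
b·c³: 28031/25446·1/8 + 775/8482·4913/1000 + (-5245/25446)·1 = 8068/21205 ≠ 1/4 ⇒ order 3.
b·(c∘Ac): 775/8482·119/120 + (-5245/25446)·(-11/20) = 13841/67856 ≠ 1/8
b·Ac²: 775/8482·7/24 + (-5245/25446)·(-157/200) = 95909/508920 ≠ 1/12
b·A²c: (-5245/25446)·(-7/48) = 36715/1221408 ≠ 1/24

3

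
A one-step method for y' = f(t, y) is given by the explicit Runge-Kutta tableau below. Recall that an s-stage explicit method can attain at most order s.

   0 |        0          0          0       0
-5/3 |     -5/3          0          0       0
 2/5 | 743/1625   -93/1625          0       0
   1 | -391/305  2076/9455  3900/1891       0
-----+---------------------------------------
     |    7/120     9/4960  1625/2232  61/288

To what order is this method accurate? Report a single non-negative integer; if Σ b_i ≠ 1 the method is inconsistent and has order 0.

4

b = (7/120, 9/4960, 1625/2232, 61/288)
c = (0, -5/3, 2/5, 1)
Ac = (0, 0, 31/325, 28/61)
Σ b_i: 7/120·1 + 9/4960·1 + 1625/2232·1 + 61/288·1 = 1 ✓
b·c: 9/4960·(-5/3) + 1625/2232·2/5 + 61/288·1 = 1/2 ✓
b·c²: 9/4960·25/9 + 1625/2232·4/25 + 61/288·1 = 1/3 ✓
b·Ac: 1625/2232·31/325 + 61/288·28/61 = 1/6 ✓
b·c³: 9/4960·(-125/27) + 1625/2232·8/125 + 61/288·1 = 1/4 ✓
b·(c∘Ac): 1625/2232·62/1625 + 61/288·28/61 = 1/8 ✓
b·Ac²: 1625/2232·(-31/195) + 61/288·172/183 = 1/12 ✓
b·A²c: 61/288·12/61 = 1/24 ✓; 4 stages ⇒ order 4.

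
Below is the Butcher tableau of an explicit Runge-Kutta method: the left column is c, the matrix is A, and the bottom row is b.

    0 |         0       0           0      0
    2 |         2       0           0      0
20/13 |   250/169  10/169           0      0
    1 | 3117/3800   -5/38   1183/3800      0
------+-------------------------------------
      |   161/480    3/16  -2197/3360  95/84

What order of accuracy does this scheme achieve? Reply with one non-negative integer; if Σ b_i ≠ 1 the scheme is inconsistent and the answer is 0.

b = (161/480, 3/16, -2197/3360, 95/84)
c = (0, 2, 20/13, 1)
Ac = (0, 0, 20/169, 41/190)
Σ b_i: 161/480·1 + 3/16·1 + (-2197/3360)·1 + 95/84·1 = 1 ✓
b·c: 3/16·2 + (-2197/3360)·20/13 + 95/84·1 = 1/2 ✓
b·c²: 3/16·4 + (-2197/3360)·400/169 + 95/84·1 = 1/3 ✓
b·Ac: (-2197/3360)·20/169 + 95/84·41/190 = 1/6 ✓
b·c³: 3/16·8 + (-2197/3360)·8000/2197 + 95/84·1 = 1/4 ✓
b·(c∘Ac): (-2197/3360)·400/2197 + 95/84·41/190 = 1/8 ✓
b·Ac²: (-2197/3360)·40/169 + 95/84·4/19 = 1/12 ✓
b·A²c: 95/84·7/190 = 1/24 ✓; 4 stages ⇒ order 4.

4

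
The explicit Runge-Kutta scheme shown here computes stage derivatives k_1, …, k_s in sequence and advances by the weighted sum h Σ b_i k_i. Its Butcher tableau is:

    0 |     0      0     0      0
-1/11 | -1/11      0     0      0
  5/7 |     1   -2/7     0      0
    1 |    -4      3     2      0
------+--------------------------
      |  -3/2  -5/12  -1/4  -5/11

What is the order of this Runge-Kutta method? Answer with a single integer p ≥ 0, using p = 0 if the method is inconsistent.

0

b = (-3/2, -5/12, -1/4, -5/11)
c = (0, -1/11, 5/7, 1)
Ac = (0, 0, 2/77, 89/77)
Σ b_i: (-3/2)·1 + (-5/12)·1 + (-1/4)·1 + (-5/11)·1 = -173/66 ≠ 1 ⇒ order 0.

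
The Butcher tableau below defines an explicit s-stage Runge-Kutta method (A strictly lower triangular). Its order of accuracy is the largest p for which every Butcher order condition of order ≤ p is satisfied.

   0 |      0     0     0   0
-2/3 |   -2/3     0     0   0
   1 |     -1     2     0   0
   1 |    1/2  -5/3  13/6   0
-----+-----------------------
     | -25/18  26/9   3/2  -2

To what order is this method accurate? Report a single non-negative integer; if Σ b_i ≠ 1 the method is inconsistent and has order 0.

1

b = (-25/18, 26/9, 3/2, -2)
c = (0, -2/3, 1, 1)
Ac = (0, 0, -4/3, 59/18)
Σ b_i: (-25/18)·1 + 26/9·1 + 3/2·1 + (-2)·1 = 1 ✓
b·c: 26/9·(-2/3) + 3/2·1 + (-2)·1 = -131/54 ≠ 1/2 ⇒ order 1.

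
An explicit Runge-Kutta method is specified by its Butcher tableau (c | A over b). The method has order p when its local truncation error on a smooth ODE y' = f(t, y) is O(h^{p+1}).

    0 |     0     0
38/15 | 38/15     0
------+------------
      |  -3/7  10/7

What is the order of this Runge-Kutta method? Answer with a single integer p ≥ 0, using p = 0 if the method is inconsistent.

1

b = (-3/7, 10/7)
c = (0, 38/15)
Σ b_i: (-3/7)·1 + 10/7·1 = 1 ✓
b·c: 10/7·38/15 = 76/21 ≠ 1/2 ⇒ order 1.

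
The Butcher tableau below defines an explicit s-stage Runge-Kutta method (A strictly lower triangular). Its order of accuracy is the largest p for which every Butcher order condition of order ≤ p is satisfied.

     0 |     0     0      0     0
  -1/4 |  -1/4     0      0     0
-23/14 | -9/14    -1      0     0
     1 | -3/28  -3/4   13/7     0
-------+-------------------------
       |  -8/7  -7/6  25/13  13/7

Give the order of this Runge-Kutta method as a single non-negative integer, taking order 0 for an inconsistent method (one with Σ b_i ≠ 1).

b = (-8/7, -7/6, 25/13, 13/7)
c = (0, -1/4, -23/14, 1)
Ac = (0, 0, 1/4, -2245/784)
Σ b_i: (-8/7)·1 + (-7/6)·1 + 25/13·1 + 13/7·1 = 803/546 ≠ 1 ⇒ order 0.

0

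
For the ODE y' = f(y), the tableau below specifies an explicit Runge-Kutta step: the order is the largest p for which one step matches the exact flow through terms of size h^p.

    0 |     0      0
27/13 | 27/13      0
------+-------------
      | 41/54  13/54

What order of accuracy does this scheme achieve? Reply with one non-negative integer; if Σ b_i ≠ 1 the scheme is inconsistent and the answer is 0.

2

b = (41/54, 13/54)
c = (0, 27/13)
Σ b_i: 41/54·1 + 13/54·1 = 1 ✓
b·c: 13/54·27/13 = 1/2 ✓; 2 stages ⇒ order 2.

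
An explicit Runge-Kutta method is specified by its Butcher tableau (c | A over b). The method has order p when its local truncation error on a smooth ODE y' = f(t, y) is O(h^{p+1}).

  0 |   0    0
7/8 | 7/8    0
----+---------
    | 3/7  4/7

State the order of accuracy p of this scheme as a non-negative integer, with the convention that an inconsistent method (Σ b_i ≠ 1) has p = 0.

2

b = (3/7, 4/7)
c = (0, 7/8)
Σ b_i: 3/7·1 + 4/7·1 = 1 ✓
b·c: 4/7·7/8 = 1/2 ✓; 2 stages ⇒ order 2.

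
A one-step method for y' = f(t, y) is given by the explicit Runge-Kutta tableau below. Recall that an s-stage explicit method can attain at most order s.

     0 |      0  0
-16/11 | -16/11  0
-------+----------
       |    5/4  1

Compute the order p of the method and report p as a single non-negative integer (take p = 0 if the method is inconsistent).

b = (5/4, 1)
c = (0, -16/11)
Σ b_i: 5/4·1 + 1·1 = 9/4 ≠ 1 ⇒ order 0.

0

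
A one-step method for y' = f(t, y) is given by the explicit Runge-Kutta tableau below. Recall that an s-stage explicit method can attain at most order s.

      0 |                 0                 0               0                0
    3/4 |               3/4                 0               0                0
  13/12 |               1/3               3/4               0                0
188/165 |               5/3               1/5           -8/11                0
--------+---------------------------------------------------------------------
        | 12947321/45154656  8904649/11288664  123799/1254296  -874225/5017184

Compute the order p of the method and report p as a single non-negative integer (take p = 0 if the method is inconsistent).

b = (12947321/45154656, 8904649/11288664, 123799/1254296, -874225/5017184)
c = (0, 3/4, 13/12, 188/165)
Ac = (0, 0, 9/16, -421/660)
Σ b_i: 12947321/45154656·1 + 8904649/11288664·1 + 123799/1254296·1 + (-874225/5017184)·1 = 1 ✓
b·c: 8904649/11288664·3/4 + 123799/1254296·13/12 + (-874225/5017184)·188/165 = 1/2 ✓
b·c²: 8904649/11288664·9/16 + 123799/1254296·169/144 + (-874225/5017184)·35344/27225 = 1/3 ✓
b·Ac: 123799/1254296·9/16 + (-874225/5017184)·(-421/660) = 1/6 ✓
b·c³: 8904649/11288664·27/64 + 123799/1254296·2197/1728 + (-874225/5017184)·6644672/4492125 = 5976125033/29802072960 ≠ 1/4 ⇒ order 3.
b·(c∘Ac): 123799/1254296·39/64 + (-874225/5017184)·(-19787/27225) = 134948537/722474496 ≠ 1/8
b·Ac²: 123799/1254296·27/64 + (-874225/5017184)·(-5869/7920) = 3855341/22577328 ≠ 1/12
b·A²c: (-874225/5017184)·(-9/22) = 715275/10034368 ≠ 1/24

3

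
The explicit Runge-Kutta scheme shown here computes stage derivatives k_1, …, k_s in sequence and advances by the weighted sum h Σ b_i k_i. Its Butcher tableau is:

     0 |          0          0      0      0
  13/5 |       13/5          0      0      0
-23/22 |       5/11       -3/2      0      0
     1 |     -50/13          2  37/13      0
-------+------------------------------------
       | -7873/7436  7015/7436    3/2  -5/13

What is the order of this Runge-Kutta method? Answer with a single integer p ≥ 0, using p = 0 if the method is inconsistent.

b = (-7873/7436, 7015/7436, 3/2, -5/13)
c = (0, 13/5, -23/22, 1)
Ac = (0, 0, -39/10, 3181/1430)
Σ b_i: (-7873/7436)·1 + 7015/7436·1 + 3/2·1 + (-5/13)·1 = 1 ✓
b·c: 7015/7436·13/5 + 3/2·(-23/22) + (-5/13)·1 = 1/2 ✓
b·c²: 7015/7436·169/25 + 3/2·529/484 + (-5/13)·1 = 480213/62920 ≠ 1/3 ⇒ order 2.
b·Ac: 3/2·(-39/10) + (-5/13)·3181/1430 = -249313/37180 ≠ 1/6

2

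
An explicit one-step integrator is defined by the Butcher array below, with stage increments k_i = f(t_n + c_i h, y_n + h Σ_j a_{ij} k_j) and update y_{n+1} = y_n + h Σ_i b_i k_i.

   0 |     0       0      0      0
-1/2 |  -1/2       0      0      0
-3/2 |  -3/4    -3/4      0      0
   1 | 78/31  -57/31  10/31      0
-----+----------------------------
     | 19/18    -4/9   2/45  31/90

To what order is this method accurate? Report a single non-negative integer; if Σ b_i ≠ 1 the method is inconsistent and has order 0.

4

b = (19/18, -4/9, 2/45, 31/90)
c = (0, -1/2, -3/2, 1)
Ac = (0, 0, 3/8, 27/62)
Σ b_i: 19/18·1 + (-4/9)·1 + 2/45·1 + 31/90·1 = 1 ✓
b·c: (-4/9)·(-1/2) + 2/45·(-3/2) + 31/90·1 = 1/2 ✓
b·c²: (-4/9)·1/4 + 2/45·9/4 + 31/90·1 = 1/3 ✓
b·Ac: 2/45·3/8 + 31/90·27/62 = 1/6 ✓
b·c³: (-4/9)·(-1/8) + 2/45·(-27/8) + 31/90·1 = 1/4 ✓
b·(c∘Ac): 2/45·(-9/16) + 31/90·27/62 = 1/8 ✓
b·Ac²: 2/45·(-3/16) + 31/90·33/124 = 1/12 ✓
b·A²c: 31/90·15/124 = 1/24 ✓; 4 stages ⇒ order 4.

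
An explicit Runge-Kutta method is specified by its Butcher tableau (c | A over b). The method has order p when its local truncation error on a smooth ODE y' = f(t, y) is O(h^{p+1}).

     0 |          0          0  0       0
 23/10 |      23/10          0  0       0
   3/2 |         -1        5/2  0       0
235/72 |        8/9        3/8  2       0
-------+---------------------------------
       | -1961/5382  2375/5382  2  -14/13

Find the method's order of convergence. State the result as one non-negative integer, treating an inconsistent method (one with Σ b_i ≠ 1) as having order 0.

b = (-1961/5382, 2375/5382, 2, -14/13)
c = (0, 23/10, 3/2, 235/72)
Ac = (0, 0, 23/4, 309/80)
Σ b_i: (-1961/5382)·1 + 2375/5382·1 + 2·1 + (-14/13)·1 = 1 ✓
b·c: 2375/5382·23/10 + 2·3/2 + (-14/13)·235/72 = 1/2 ✓
b·c²: 2375/5382·529/100 + 2·9/4 + (-14/13)·55225/5184 = -156283/33696 ≠ 1/3 ⇒ order 2.
b·Ac: 2·23/4 + (-14/13)·309/80 = 3817/520 ≠ 1/6

2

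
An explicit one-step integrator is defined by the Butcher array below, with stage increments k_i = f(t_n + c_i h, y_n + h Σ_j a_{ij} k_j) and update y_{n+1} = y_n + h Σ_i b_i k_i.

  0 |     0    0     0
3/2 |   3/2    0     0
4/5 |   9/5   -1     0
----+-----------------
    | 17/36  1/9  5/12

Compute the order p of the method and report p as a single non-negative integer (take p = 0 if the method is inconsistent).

2

b = (17/36, 1/9, 5/12)
c = (0, 3/2, 4/5)
Ac = (0, 0, -3/2)
Σ b_i: 17/36·1 + 1/9·1 + 5/12·1 = 1 ✓
b·c: 1/9·3/2 + 5/12·4/5 = 1/2 ✓
b·c²: 1/9·9/4 + 5/12·16/25 = 31/60 ≠ 1/3 ⇒ order 2.
b·Ac: 5/12·(-3/2) = -5/8 ≠ 1/6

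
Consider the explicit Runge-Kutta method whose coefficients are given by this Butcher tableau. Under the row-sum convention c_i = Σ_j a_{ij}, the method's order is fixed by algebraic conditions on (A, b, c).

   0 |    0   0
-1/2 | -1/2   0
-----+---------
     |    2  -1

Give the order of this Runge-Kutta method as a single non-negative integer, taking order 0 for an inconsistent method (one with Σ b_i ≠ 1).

2

b = (2, -1)
c = (0, -1/2)
Σ b_i: 2·1 + (-1)·1 = 1 ✓
b·c: (-1)·(-1/2) = 1/2 ✓; 2 stages ⇒ order 2.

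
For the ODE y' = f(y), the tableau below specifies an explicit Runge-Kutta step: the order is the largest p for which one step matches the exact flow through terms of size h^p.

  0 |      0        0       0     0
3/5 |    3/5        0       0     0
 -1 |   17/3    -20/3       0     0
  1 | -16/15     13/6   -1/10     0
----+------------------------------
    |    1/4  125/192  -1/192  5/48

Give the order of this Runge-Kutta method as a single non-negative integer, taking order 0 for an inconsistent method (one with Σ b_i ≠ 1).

b = (1/4, 125/192, -1/192, 5/48)
c = (0, 3/5, -1, 1)
Ac = (0, 0, -4, 7/5)
Σ b_i: 1/4·1 + 125/192·1 + (-1/192)·1 + 5/48·1 = 1 ✓
b·c: 125/192·3/5 + (-1/192)·(-1) + 5/48·1 = 1/2 ✓
b·c²: 125/192·9/25 + (-1/192)·1 + 5/48·1 = 1/3 ✓
b·Ac: (-1/192)·(-4) + 5/48·7/5 = 1/6 ✓
b·c³: 125/192·27/125 + (-1/192)·(-1) + 5/48·1 = 1/4 ✓
b·(c∘Ac): (-1/192)·4 + 5/48·7/5 = 1/8 ✓
b·Ac²: (-1/192)·(-12/5) + 5/48·17/25 = 1/12 ✓
b·A²c: 5/48·2/5 = 1/24 ✓; 4 stages ⇒ order 4.

4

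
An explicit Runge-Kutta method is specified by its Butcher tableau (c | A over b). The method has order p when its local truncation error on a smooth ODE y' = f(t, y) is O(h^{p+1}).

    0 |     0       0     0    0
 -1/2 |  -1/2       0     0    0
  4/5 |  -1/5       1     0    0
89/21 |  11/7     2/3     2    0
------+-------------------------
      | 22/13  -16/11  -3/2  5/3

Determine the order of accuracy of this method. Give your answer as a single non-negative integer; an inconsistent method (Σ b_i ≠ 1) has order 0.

0

b = (22/13, -16/11, -3/2, 5/3)
c = (0, -1/2, 4/5, 89/21)
Ac = (0, 0, -1/2, 19/15)
Σ b_i: 22/13·1 + (-16/11)·1 + (-3/2)·1 + 5/3·1 = 347/858 ≠ 1 ⇒ order 0.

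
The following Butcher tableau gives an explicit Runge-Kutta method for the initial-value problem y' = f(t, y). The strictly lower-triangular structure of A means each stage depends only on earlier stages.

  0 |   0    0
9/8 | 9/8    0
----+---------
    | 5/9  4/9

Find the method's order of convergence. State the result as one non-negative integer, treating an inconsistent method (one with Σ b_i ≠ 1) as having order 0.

2

b = (5/9, 4/9)
c = (0, 9/8)
Σ b_i: 5/9·1 + 4/9·1 = 1 ✓
b·c: 4/9·9/8 = 1/2 ✓; 2 stages ⇒ order 2.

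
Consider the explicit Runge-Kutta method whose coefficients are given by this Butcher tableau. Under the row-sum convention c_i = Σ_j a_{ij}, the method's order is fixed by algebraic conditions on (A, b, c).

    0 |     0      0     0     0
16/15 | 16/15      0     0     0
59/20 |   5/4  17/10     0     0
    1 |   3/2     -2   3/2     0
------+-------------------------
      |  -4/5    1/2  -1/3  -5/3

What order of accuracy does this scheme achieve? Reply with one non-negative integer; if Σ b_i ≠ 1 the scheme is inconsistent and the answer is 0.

0

b = (-4/5, 1/2, -1/3, -5/3)
c = (0, 16/15, 59/20, 1)
Ac = (0, 0, 136/75, 55/24)
Σ b_i: (-4/5)·1 + 1/2·1 + (-1/3)·1 + (-5/3)·1 = -23/10 ≠ 1 ⇒ order 0.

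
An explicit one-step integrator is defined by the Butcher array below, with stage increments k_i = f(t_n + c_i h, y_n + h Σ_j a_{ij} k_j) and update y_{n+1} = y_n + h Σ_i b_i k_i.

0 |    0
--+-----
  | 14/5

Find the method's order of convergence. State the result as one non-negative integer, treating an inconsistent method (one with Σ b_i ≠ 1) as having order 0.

0

b = (14/5)
c = (0)
Σ b_i: 14/5·1 = 14/5 ≠ 1 ⇒ order 0.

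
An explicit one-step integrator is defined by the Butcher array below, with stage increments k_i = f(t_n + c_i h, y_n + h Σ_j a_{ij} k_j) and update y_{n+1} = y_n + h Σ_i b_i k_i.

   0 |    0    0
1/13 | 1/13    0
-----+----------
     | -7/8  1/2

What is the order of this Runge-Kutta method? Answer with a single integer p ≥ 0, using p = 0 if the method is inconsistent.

b = (-7/8, 1/2)
c = (0, 1/13)
Σ b_i: (-7/8)·1 + 1/2·1 = -3/8 ≠ 1 ⇒ order 0.

0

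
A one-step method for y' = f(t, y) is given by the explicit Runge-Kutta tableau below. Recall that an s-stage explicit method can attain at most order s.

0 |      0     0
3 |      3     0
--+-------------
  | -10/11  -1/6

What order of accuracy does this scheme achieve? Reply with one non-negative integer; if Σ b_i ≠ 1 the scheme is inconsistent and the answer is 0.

0

b = (-10/11, -1/6)
c = (0, 3)
Σ b_i: (-10/11)·1 + (-1/6)·1 = -71/66 ≠ 1 ⇒ order 0.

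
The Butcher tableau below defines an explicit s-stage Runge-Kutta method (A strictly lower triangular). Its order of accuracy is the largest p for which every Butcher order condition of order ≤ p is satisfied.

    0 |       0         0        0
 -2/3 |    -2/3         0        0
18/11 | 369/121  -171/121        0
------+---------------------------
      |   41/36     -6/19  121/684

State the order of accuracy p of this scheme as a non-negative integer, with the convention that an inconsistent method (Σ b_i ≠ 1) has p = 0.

b = (41/36, -6/19, 121/684)
c = (0, -2/3, 18/11)
Ac = (0, 0, 114/121)
Σ b_i: 41/36·1 + (-6/19)·1 + 121/684·1 = 1 ✓
b·c: (-6/19)·(-2/3) + 121/684·18/11 = 1/2 ✓
b·c²: (-6/19)·4/9 + 121/684·324/121 = 1/3 ✓
b·Ac: 121/684·114/121 = 1/6 ✓; 3 stages ⇒ order 3.

3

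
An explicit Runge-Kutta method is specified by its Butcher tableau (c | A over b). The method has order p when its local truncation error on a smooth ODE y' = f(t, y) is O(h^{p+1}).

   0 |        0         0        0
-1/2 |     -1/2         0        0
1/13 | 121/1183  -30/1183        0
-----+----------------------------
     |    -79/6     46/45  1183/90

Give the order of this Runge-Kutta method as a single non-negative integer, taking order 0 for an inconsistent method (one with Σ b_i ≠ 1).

3

b = (-79/6, 46/45, 1183/90)
c = (0, -1/2, 1/13)
Ac = (0, 0, 15/1183)
Σ b_i: (-79/6)·1 + 46/45·1 + 1183/90·1 = 1 ✓
b·c: 46/45·(-1/2) + 1183/90·1/13 = 1/2 ✓
b·c²: 46/45·1/4 + 1183/90·1/169 = 1/3 ✓
b·Ac: 1183/90·15/1183 = 1/6 ✓; 3 stages ⇒ order 3.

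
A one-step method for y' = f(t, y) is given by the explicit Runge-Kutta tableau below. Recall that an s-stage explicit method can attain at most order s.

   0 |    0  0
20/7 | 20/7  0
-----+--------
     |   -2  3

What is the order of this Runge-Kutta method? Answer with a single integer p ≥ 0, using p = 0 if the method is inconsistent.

1

b = (-2, 3)
c = (0, 20/7)
Σ b_i: (-2)·1 + 3·1 = 1 ✓
b·c: 3·20/7 = 60/7 ≠ 1/2 ⇒ order 1.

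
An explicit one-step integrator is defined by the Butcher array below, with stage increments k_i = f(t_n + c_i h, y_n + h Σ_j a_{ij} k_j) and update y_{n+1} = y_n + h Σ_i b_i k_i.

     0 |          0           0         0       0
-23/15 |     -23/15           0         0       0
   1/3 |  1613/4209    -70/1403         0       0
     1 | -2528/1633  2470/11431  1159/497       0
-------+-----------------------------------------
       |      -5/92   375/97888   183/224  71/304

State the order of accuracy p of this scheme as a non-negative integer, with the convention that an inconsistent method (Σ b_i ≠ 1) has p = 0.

4

b = (-5/92, 375/97888, 183/224, 71/304)
c = (0, -23/15, 1/3, 1)
Ac = (0, 0, 14/183, 95/213)
Σ b_i: (-5/92)·1 + 375/97888·1 + 183/224·1 + 71/304·1 = 1 ✓
b·c: 375/97888·(-23/15) + 183/224·1/3 + 71/304·1 = 1/2 ✓
b·c²: 375/97888·529/225 + 183/224·1/9 + 71/304·1 = 1/3 ✓
b·Ac: 183/224·14/183 + 71/304·95/213 = 1/6 ✓
b·c³: 375/97888·(-12167/3375) + 183/224·1/27 + 71/304·1 = 1/4 ✓
b·(c∘Ac): 183/224·14/549 + 71/304·95/213 = 1/8 ✓
b·Ac²: 183/224·(-322/2745) + 71/304·817/1065 = 1/12 ✓
b·A²c: 71/304·38/213 = 1/24 ✓; 4 stages ⇒ order 4.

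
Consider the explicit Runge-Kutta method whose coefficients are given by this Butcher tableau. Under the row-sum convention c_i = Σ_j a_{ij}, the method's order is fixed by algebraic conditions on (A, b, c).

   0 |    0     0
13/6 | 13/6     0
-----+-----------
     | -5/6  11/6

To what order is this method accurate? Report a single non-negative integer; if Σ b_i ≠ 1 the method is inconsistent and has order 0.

1

b = (-5/6, 11/6)
c = (0, 13/6)
Σ b_i: (-5/6)·1 + 11/6·1 = 1 ✓
b·c: 11/6·13/6 = 143/36 ≠ 1/2 ⇒ order 1.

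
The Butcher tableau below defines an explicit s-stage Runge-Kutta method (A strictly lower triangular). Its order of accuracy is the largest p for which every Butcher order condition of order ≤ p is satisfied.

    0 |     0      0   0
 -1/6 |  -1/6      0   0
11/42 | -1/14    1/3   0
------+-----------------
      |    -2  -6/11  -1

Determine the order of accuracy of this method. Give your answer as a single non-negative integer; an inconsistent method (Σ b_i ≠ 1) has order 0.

b = (-2, -6/11, -1)
c = (0, -1/6, 11/42)
Ac = (0, 0, -1/18)
Σ b_i: (-2)·1 + (-6/11)·1 + (-1)·1 = -39/11 ≠ 1 ⇒ order 0.

0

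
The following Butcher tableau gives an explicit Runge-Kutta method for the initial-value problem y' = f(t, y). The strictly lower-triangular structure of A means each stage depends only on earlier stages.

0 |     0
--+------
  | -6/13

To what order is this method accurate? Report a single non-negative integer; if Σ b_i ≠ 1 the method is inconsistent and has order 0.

0

b = (-6/13)
c = (0)
Σ b_i: (-6/13)·1 = -6/13 ≠ 1 ⇒ order 0.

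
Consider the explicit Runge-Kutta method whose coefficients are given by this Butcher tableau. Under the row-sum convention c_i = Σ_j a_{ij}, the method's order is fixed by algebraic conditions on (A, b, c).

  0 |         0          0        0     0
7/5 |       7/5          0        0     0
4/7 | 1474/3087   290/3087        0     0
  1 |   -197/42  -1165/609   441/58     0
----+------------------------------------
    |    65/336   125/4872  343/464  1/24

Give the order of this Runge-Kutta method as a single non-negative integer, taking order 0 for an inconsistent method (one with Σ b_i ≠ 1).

b = (65/336, 125/4872, 343/464, 1/24)
c = (0, 7/5, 4/7, 1)
Ac = (0, 0, 58/441, 5/3)
Σ b_i: 65/336·1 + 125/4872·1 + 343/464·1 + 1/24·1 = 1 ✓
b·c: 125/4872·7/5 + 343/464·4/7 + 1/24·1 = 1/2 ✓
b·c²: 125/4872·49/25 + 343/464·16/49 + 1/24·1 = 1/3 ✓
b·Ac: 343/464·58/441 + 1/24·5/3 = 1/6 ✓
b·c³: 125/4872·343/125 + 343/464·64/343 + 1/24·1 = 1/4 ✓
b·(c∘Ac): 343/464·232/3087 + 1/24·5/3 = 1/8 ✓
b·Ac²: 343/464·58/315 + 1/24·(-19/15) = 1/12 ✓
b·A²c: 1/24·1 = 1/24 ✓; 4 stages ⇒ order 4.

4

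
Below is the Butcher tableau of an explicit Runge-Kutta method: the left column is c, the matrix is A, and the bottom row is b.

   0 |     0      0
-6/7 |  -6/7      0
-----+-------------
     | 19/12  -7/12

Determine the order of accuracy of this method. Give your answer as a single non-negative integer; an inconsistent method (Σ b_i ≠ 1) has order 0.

2

b = (19/12, -7/12)
c = (0, -6/7)
Σ b_i: 19/12·1 + (-7/12)·1 = 1 ✓
b·c: (-7/12)·(-6/7) = 1/2 ✓; 2 stages ⇒ order 2.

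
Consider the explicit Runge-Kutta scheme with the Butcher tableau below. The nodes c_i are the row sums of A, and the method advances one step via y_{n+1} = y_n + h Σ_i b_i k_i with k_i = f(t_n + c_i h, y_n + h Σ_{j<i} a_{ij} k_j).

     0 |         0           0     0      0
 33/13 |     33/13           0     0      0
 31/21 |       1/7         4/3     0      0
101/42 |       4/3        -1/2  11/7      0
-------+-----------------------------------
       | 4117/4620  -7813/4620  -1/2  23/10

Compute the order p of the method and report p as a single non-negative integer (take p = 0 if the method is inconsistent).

b = (4117/4620, -7813/4620, -1/2, 23/10)
c = (0, 33/13, 31/21, 101/42)
Ac = (0, 0, 44/13, 4015/3822)
Σ b_i: 4117/4620·1 + (-7813/4620)·1 + (-1/2)·1 + 23/10·1 = 1 ✓
b·c: (-7813/4620)·33/13 + (-1/2)·31/21 + 23/10·101/42 = 1/2 ✓
b·c²: (-7813/4620)·1089/169 + (-1/2)·961/441 + 23/10·10201/1764 = 100427/76440 ≠ 1/3 ⇒ order 2.
b·Ac: (-1/2)·44/13 + 23/10·4015/3822 = 5533/7644 ≠ 1/6

2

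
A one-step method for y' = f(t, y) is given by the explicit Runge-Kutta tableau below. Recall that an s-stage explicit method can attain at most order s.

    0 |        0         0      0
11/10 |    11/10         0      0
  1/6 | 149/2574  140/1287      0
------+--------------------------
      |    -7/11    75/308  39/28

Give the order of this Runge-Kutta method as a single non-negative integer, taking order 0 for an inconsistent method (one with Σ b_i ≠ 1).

3

b = (-7/11, 75/308, 39/28)
c = (0, 11/10, 1/6)
Ac = (0, 0, 14/117)
Σ b_i: (-7/11)·1 + 75/308·1 + 39/28·1 = 1 ✓
b·c: 75/308·11/10 + 39/28·1/6 = 1/2 ✓
b·c²: 75/308·121/100 + 39/28·1/36 = 1/3 ✓
b·Ac: 39/28·14/117 = 1/6 ✓; 3 stages ⇒ order 3.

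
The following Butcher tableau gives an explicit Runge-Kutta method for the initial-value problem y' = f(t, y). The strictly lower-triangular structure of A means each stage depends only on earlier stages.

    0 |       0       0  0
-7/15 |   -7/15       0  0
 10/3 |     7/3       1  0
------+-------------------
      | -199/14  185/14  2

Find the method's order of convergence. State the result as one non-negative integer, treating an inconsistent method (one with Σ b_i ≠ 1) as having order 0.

2

b = (-199/14, 185/14, 2)
c = (0, -7/15, 10/3)
Ac = (0, 0, -7/15)
Σ b_i: (-199/14)·1 + 185/14·1 + 2·1 = 1 ✓
b·c: 185/14·(-7/15) + 2·10/3 = 1/2 ✓
b·c²: 185/14·49/225 + 2·100/9 = 251/10 ≠ 1/3 ⇒ order 2.
b·Ac: 2·(-7/15) = -14/15 ≠ 1/6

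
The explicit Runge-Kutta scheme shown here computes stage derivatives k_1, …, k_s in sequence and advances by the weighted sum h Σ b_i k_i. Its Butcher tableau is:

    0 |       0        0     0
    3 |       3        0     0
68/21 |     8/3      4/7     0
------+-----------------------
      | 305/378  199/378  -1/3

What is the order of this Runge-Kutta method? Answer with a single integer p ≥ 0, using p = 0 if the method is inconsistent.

2

b = (305/378, 199/378, -1/3)
c = (0, 3, 68/21)
Ac = (0, 0, 12/7)
Σ b_i: 305/378·1 + 199/378·1 + (-1/3)·1 = 1 ✓
b·c: 199/378·3 + (-1/3)·68/21 = 1/2 ✓
b·c²: 199/378·9 + (-1/3)·4624/441 = 3289/2646 ≠ 1/3 ⇒ order 2.
b·Ac: (-1/3)·12/7 = -4/7 ≠ 1/6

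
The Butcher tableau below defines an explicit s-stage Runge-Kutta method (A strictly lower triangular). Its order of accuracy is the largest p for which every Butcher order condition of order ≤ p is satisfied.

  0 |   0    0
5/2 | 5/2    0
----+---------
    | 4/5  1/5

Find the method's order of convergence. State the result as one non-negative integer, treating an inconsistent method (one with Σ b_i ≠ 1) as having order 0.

2

b = (4/5, 1/5)
c = (0, 5/2)
Σ b_i: 4/5·1 + 1/5·1 = 1 ✓
b·c: 1/5·5/2 = 1/2 ✓; 2 stages ⇒ order 2.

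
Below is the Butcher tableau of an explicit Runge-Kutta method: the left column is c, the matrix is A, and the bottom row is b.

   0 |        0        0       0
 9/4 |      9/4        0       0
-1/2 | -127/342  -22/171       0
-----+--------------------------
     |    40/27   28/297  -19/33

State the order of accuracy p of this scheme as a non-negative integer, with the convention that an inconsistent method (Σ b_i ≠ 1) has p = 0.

b = (40/27, 28/297, -19/33)
c = (0, 9/4, -1/2)
Ac = (0, 0, -11/38)
Σ b_i: 40/27·1 + 28/297·1 + (-19/33)·1 = 1 ✓
b·c: 28/297·9/4 + (-19/33)·(-1/2) = 1/2 ✓
b·c²: 28/297·81/16 + (-19/33)·1/4 = 1/3 ✓
b·Ac: (-19/33)·(-11/38) = 1/6 ✓; 3 stages ⇒ order 3.

3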